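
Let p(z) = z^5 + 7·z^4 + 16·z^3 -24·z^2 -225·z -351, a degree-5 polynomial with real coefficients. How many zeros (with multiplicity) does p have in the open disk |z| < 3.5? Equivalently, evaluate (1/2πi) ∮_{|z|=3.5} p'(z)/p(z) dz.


The zeros of p are: (-2 + 3i), (-2 - 3i), -3, 3, -3.
Their magnitudes are: 3.606, 3.606, 3, 3, 3.
Zeros with |z| < R = 3.5: -3, 3, -3.
Count = 3.
By the argument principle, (1/2πi) ∮_{|z|=R} p'(z)/p(z) dz equals exactly this count.

Number of zeros inside |z| < 3.5: 3.


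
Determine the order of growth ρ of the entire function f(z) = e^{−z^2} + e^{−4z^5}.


Each summand is entire of order 2 and 5 respectively (as in the single-exponential case). The order of a sum is at most the max of the orders, so ρ ≤ 5. For the lower bound: on |z|=r choose arg z so that -4z^5 is real positive; then |e^{-4z^5}| = e^{4r^5} while |e^{-1z^2}| ≤ e^{1r^2} = o(e^{4r^5}). So |f| ≥ e^{4r^5}(1 − o(1)) and ρ ≥ 5. Hence ρ = max(2, 5) = 5.
Therefore ρ = 5.

Order ρ = 5.


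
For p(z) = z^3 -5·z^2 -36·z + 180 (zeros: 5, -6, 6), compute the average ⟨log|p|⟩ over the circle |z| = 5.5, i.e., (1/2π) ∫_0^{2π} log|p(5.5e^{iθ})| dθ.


Zeros: -6, 5, 6; r = 5.5.
Inside |z| < r: 5. Outside (|z| ≥ r): -6, 6.
p(0) = 180, so log|p(0)| = log(180) = 5.1930.
Apply Jensen: I(r) = log|p(0)| + Σ_k log(r/|z_k|), summed over zeros inside |z| < r.
  log(r/|z_k|) for z_k = 5: log(5.5/5) = 0.0953
  Outside zeros (-6, 6) contribute nothing to the Jensen sum.
Sum over inside zeros: 0.0953.
I(r) = log|p(0)| + (inside sum) = 5.1930 + 0.0953 = 5.2883.
Note: since some zeros are outside |z| ≤ r, the simplified n·log(r) form does NOT apply — only the inside zeros contribute.

I(r) ≈ 5.2883.


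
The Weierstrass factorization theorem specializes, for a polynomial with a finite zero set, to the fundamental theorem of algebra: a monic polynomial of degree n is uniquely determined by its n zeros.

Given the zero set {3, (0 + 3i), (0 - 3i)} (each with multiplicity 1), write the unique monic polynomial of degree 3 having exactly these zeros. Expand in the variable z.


The polynomial is p(z) = ∏_{α ∈ S} (z − α), where S = {3, (0 + 3i), (0 - 3i)}.
Expanding the product yields: p(z) = z^3 -3·z^2 + 9·z -27.
Note conjugate pairs combine to real quadratics: (z − (0+3i))(z − (0−3i)) = z² + 9.
The resulting polynomial has degree 3 and real coefficients as required.

p(z) = z^3 -3·z^2 + 9·z -27.


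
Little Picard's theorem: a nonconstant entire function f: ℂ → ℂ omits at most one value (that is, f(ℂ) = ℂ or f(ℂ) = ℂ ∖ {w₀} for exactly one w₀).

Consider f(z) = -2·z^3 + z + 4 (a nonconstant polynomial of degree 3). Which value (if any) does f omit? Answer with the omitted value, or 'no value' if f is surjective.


Little Picard bounds the complement of f(ℂ) to at most one point.
For every w ∈ ℂ, the equation p(z) − w = 0 is a nonconstant polynomial in z and hence has at least one root by the fundamental theorem of algebra. So p is surjective onto ℂ, omitting no value.

Omitted value: no value.


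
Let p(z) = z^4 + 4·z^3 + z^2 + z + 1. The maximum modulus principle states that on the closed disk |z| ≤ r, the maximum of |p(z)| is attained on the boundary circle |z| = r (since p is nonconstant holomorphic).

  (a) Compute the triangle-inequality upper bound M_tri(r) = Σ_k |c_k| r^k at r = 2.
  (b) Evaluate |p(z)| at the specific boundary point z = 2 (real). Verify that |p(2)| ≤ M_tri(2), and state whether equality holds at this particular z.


Coefficients: c_0 = 1, c_1 = 1, c_2 = 1, c_3 = 4, c_4 = 1. Radius r = 2.
Part (a). Triangle bound: M_tri(r) = Σ_k |c_k| r^k
  = |1|·2^0 + |1|·2^1 + |1|·2^2 + |4|·2^3 + |1|·2^4
  = 1 + 2 + 4 + 32 + 16 = 55.
This bounds M(r) := max_{|z|=r} |p(z)| from above; equality holds iff all terms c_k z^k can be made to align in phase at a single z on |z|=r.
Part (b). At z = 2 (real, on the circle |z| = r):
  p(2) = (1)·2^0 + (1)·2^1 + (1)·2^2 + (4)·2^3 + (1)·2^4 = 55.
  |p(2)| = 55.
Since all nonzero coefficients share the same sign, |p(2)| = 55 = M_tri(2); the triangle bound is attained at z = 2, so in fact M(r) = 55.

M_tri(2) = 55; |p(2)| = 55; equality at z=2: yes.


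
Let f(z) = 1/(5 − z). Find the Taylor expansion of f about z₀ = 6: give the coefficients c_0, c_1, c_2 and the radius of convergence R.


Let w = z − z₀, so z = z₀ + w.
Then 5 − z = 5 − (z₀ + w) = (5 − z₀) − w = -1 − w.
f(z) = 1/(-1 − w) = (1/(-1)) · 1/(1 − w/(-1)) = Σ_{n≥0} w^n / (-1)^(n+1).
So c_n = 1/(-1)^(n+1):
  c_0 = 1/(-1)^1 = -1.
  c_1 = 1/(-1)^2 = 1.
  c_2 = 1/(-1)^3 = -1.
The series is valid for |w/d| < 1, i.e. |z − z₀| < |d|.
Radius of convergence: R = |5 − z₀| = |-1| = 1 (distance from z₀ to the singularity z = 5).

c_0 = -1, c_1 = 1, c_2 = -1; R = 1.


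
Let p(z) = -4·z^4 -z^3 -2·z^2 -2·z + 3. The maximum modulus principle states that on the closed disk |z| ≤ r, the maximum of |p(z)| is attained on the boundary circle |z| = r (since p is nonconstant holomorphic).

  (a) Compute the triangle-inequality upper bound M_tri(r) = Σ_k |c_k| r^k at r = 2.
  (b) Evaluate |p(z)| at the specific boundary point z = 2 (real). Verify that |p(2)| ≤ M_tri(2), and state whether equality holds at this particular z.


Coefficients: c_0 = 3, c_1 = -2, c_2 = -2, c_3 = -1, c_4 = -4. Radius r = 2.
Part (a). Triangle bound: M_tri(r) = Σ_k |c_k| r^k
  = |3|·2^0 + |-2|·2^1 + |-2|·2^2 + |-1|·2^3 + |-4|·2^4
  = 3 + 4 + 8 + 8 + 64 = 87.
This bounds M(r) := max_{|z|=r} |p(z)| from above; equality holds iff all terms c_k z^k can be made to align in phase at a single z on |z|=r.
Part (b). At z = 2 (real, on the circle |z| = r):
  p(2) = (3)·2^0 + (-2)·2^1 + (-2)·2^2 + (-1)·2^3 + (-4)·2^4 = -81.
  |p(2)| = 81.
Check: |p(2)| = 81 ≤ 87 = M_tri(2). ✓ Equality does not hold at z = 2 (the coefficients have mixed signs, so the terms do not all align in phase there).

M_tri(2) = 87; |p(2)| = 81; equality at z=2: no.


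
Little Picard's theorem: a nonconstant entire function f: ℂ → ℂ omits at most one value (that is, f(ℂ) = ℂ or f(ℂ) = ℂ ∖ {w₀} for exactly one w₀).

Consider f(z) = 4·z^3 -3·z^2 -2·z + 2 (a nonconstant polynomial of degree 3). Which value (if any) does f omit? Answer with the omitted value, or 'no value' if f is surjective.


Little Picard bounds the complement of f(ℂ) to at most one point.
For every w ∈ ℂ, the equation p(z) − w = 0 is a nonconstant polynomial in z and hence has at least one root by the fundamental theorem of algebra. So p is surjective onto ℂ, omitting no value.

Omitted value: no value.


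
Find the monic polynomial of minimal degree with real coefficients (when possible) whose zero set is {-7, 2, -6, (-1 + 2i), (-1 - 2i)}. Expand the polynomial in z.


The polynomial is p(z) = ∏_{α ∈ S} (z − α), where S = {-7, 2, -6, (-1 + 2i), (-1 - 2i)}.
Expanding the product yields: p(z) = z^5 + 13·z^4 + 43·z^3 + 3·z^2 -88·z -420.
Note conjugate pairs combine to real quadratics: (z − (-1+2i))(z − (-1−2i)) = z² + 2z + 5.
The resulting polynomial has degree 5 and real coefficients as required.

p(z) = z^5 + 13·z^4 + 43·z^3 + 3·z^2 -88·z -420.


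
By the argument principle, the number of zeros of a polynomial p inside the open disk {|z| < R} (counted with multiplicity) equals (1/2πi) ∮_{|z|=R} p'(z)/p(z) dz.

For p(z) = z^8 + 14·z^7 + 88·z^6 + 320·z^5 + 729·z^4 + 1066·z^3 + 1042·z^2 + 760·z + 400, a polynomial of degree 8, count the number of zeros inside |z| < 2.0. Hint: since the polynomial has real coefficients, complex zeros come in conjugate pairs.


The zeros of p are: (-2 + 1i), (-2 - 1i), (0 + 1i), (0 - 1i), (-3 + 1i), (-3 - 1i), (-2 + 2i), (-2 - 2i).
Their magnitudes are: 2.236, 2.236, 1, 1, 3.162, 3.162, 2.828, 2.828.
Zeros with |z| < R = 2.0: (0 + 1i), (0 - 1i).
Count = 2.
By the argument principle, (1/2πi) ∮_{|z|=R} p'(z)/p(z) dz equals exactly this count.

Number of zeros inside |z| < 2.0: 2.


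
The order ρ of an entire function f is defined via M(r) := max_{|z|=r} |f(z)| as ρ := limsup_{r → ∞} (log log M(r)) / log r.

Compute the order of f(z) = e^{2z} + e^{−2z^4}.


Each summand is entire of order 1 and 4 respectively (as in the single-exponential case). The order of a sum is at most the max of the orders, so ρ ≤ 4. For the lower bound: on |z|=r choose arg z so that -2z^4 is real positive; then |e^{-2z^4}| = e^{2r^4} while |e^{2z}| ≤ e^{2r^1} = o(e^{2r^4}). So |f| ≥ e^{2r^4}(1 − o(1)) and ρ ≥ 4. Hence ρ = max(1, 4) = 4.
Therefore ρ = 4.

Order ρ = 4.


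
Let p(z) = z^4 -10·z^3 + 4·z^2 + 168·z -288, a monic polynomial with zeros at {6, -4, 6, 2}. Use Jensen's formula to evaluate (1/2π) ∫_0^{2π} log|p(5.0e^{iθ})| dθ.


Zeros: -4, 2, 6, 6; r = 5.0.
Inside |z| < r: -4, 2. Outside (|z| ≥ r): 6, 6.
p(0) = -288, so log|p(0)| = log(288) = 5.6630.
Apply Jensen: I(r) = log|p(0)| + Σ_k log(r/|z_k|), summed over zeros inside |z| < r.
  log(r/|z_k|) for z_k = -4: log(5.0/4) = 0.2231
  log(r/|z_k|) for z_k = 2: log(5.0/2) = 0.9163
  Outside zeros (6, 6) contribute nothing to the Jensen sum.
Sum over inside zeros: 1.1394.
I(r) = log|p(0)| + (inside sum) = 5.6630 + 1.1394 = 6.8024.
Note: since some zeros are outside |z| ≤ r, the simplified n·log(r) form does NOT apply — only the inside zeros contribute.

I(r) ≈ 6.8024.


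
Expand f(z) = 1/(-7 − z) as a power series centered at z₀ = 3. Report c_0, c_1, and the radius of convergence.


Let w = z − z₀, so z = z₀ + w.
Then -7 − z = -7 − (z₀ + w) = (-7 − z₀) − w = -10 − w.
f(z) = 1/(-10 − w) = (1/(-10)) · 1/(1 − w/(-10)) = Σ_{n≥0} w^n / (-10)^(n+1).
So c_n = 1/(-10)^(n+1):
  c_0 = 1/(-10)^1 = -1/10.
  c_1 = 1/(-10)^2 = 1/100.
The series is valid for |w/d| < 1, i.e. |z − z₀| < |d|.
Radius of convergence: R = |-7 − z₀| = |-10| = 10 (distance from z₀ to the singularity z = -7).

c_0 = -1/10, c_1 = 1/100; R = 10.


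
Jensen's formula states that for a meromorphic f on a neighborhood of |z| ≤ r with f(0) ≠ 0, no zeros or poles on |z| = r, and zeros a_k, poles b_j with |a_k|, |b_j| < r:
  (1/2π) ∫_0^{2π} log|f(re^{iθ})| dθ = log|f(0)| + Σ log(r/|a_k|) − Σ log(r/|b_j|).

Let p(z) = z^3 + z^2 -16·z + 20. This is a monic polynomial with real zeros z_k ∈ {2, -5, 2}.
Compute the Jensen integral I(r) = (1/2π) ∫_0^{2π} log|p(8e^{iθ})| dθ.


Zeros: -5, 2, 2; r = 8.
Inside |z| < r: -5, 2, 2. Outside (|z| ≥ r): ∅.
p(0) = 20, so log|p(0)| = log(20) = 2.9957.
Apply Jensen: I(r) = log|p(0)| + Σ_k log(r/|z_k|), summed over zeros inside |z| < r.
  log(r/|z_k|) for z_k = 2: log(8/2) = 1.3863
  log(r/|z_k|) for z_k = -5: log(8/5) = 0.4700
  log(r/|z_k|) for z_k = 2: log(8/2) = 1.3863
Sum over inside zeros: 3.2426.
I(r) = log|p(0)| + (inside sum) = 2.9957 + 3.2426 = 6.2383.
Closed form (all zeros inside, monic): I(r) = n·log(r) = 3·log(8) = 6.2383. ✓

I(r) ≈ 6.2383.


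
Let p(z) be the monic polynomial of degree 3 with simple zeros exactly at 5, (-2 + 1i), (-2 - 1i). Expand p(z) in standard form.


The polynomial is p(z) = ∏_{α ∈ S} (z − α), where S = {5, (-2 + 1i), (-2 - 1i)}.
Expanding the product yields: p(z) = z^3 -z^2 -15·z -25.
Note conjugate pairs combine to real quadratics: (z − (-2+1i))(z − (-2−1i)) = z² + 4z + 5.
The resulting polynomial has degree 3 and real coefficients as required.

p(z) = z^3 -z^2 -15·z -25.


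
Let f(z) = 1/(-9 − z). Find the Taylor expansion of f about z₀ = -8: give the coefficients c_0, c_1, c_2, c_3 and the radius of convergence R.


Let w = z − z₀, so z = z₀ + w.
Then -9 − z = -9 − (z₀ + w) = (-9 − z₀) − w = -1 − w.
f(z) = 1/(-1 − w) = (1/(-1)) · 1/(1 − w/(-1)) = Σ_{n≥0} w^n / (-1)^(n+1).
So c_n = 1/(-1)^(n+1):
  c_0 = 1/(-1)^1 = -1.
  c_1 = 1/(-1)^2 = 1.
  c_2 = 1/(-1)^3 = -1.
  c_3 = 1/(-1)^4 = 1.
The series is valid for |w/d| < 1, i.e. |z − z₀| < |d|.
Radius of convergence: R = |-9 − z₀| = |-1| = 1 (distance from z₀ to the singularity z = -9).

c_0 = -1, c_1 = 1, c_2 = -1, c_3 = 1; R = 1.


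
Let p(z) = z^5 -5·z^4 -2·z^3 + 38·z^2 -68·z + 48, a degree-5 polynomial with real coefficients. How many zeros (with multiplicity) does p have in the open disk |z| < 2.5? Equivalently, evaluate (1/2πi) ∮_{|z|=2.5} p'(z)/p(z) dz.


The zeros of p are: (1 + 1i), (1 - 1i), 4, 2, -3.
Their magnitudes are: 1.414, 1.414, 4, 2, 3.
Zeros with |z| < R = 2.5: (1 + 1i), (1 - 1i), 2.
Count = 3.
By the argument principle, (1/2πi) ∮_{|z|=R} p'(z)/p(z) dz equals exactly this count.

Number of zeros inside |z| < 2.5: 3.


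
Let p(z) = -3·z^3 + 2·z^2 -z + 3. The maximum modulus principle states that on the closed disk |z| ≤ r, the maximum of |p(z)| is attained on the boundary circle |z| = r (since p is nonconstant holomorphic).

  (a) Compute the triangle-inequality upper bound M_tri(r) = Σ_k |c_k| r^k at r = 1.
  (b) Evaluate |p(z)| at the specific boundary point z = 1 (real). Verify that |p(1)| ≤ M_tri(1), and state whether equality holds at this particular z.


Coefficients: c_0 = 3, c_1 = -1, c_2 = 2, c_3 = -3. Radius r = 1.
Part (a). Triangle bound: M_tri(r) = Σ_k |c_k| r^k
  = |3|·1^0 + |-1|·1^1 + |2|·1^2 + |-3|·1^3
  = 3 + 1 + 2 + 3 = 9.
This bounds M(r) := max_{|z|=r} |p(z)| from above; equality holds iff all terms c_k z^k can be made to align in phase at a single z on |z|=r.
Part (b). At z = 1 (real, on the circle |z| = r):
  p(1) = (3)·1^0 + (-1)·1^1 + (2)·1^2 + (-3)·1^3 = 1.
  |p(1)| = 1.
Check: |p(1)| = 1 ≤ 9 = M_tri(1). ✓ Equality does not hold at z = 1 (the coefficients have mixed signs, so the terms do not all align in phase there).

M_tri(1) = 9; |p(1)| = 1; equality at z=1: no.


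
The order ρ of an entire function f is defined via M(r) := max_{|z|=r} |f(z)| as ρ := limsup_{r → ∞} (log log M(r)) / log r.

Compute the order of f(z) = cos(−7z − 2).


cos(w) is a linear combination of e^{iw} and e^{−iw} (or e^w, e^{−w} in the hyperbolic case), so |cos(w)| ≤ e^{|w|}. With w = −7z − 2, |w| ≤ 7|z| + 2 = 7r + 2 on |z| = r, giving M(r) ≤ e^{7r + 2}, so ρ ≤ 1. On a suitable ray (z = it for sin/cos; z = t for sinh/cosh, t real → ∞), |cos(−7z − 2)| grows like e^{7|t|}/2, so ρ ≥ 1. Hence ρ = 1.
Therefore ρ = 1.

Order ρ = 1.


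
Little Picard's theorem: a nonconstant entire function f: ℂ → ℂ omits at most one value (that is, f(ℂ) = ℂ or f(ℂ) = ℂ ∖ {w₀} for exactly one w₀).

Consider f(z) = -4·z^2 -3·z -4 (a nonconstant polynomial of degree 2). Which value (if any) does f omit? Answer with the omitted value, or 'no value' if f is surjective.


Little Picard bounds the complement of f(ℂ) to at most one point.
For every w ∈ ℂ, the equation p(z) − w = 0 is a nonconstant polynomial in z and hence has at least one root by the fundamental theorem of algebra. So p is surjective onto ℂ, omitting no value.

Omitted value: no value.


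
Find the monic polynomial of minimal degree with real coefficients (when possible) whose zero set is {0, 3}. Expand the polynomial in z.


The polynomial is p(z) = ∏_{α ∈ S} (z − α), where S = {0, 3}.
Expanding the product yields: p(z) = z^2 -3·z.
The resulting polynomial has degree 2 and real coefficients as required.

p(z) = z^2 -3·z.


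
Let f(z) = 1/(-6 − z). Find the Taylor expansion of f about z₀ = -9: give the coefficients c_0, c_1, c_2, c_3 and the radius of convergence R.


Let w = z − z₀, so z = z₀ + w.
Then -6 − z = -6 − (z₀ + w) = (-6 − z₀) − w = 3 − w.
f(z) = 1/(3 − w) = (1/(3)) · 1/(1 − w/(3)) = Σ_{n≥0} w^n / (3)^(n+1).
So c_n = 1/(3)^(n+1):
  c_0 = 1/(3)^1 = 1/3.
  c_1 = 1/(3)^2 = 1/9.
  c_2 = 1/(3)^3 = 1/27.
  c_3 = 1/(3)^4 = 1/81.
The series is valid for |w/d| < 1, i.e. |z − z₀| < |d|.
Radius of convergence: R = |-6 − z₀| = |3| = 3 (distance from z₀ to the singularity z = -6).

c_0 = 1/3, c_1 = 1/9, c_2 = 1/27, c_3 = 1/81; R = 3.


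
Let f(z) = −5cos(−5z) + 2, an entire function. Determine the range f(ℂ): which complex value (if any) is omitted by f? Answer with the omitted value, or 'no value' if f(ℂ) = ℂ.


Little Picard bounds the complement of f(ℂ) to at most one point.
cos is entire and surjective onto ℂ: for every w ∈ ℂ, cos(ζ) = w has a solution ζ ∈ ℂ (e.g., via the complex inverse arccos). With ζ = −5z this gives z = ζ/(-5). Then -5·cos(−5z) takes every value in -5·ℂ = ℂ, and adding 2 is a bijection of ℂ. So f is surjective and omits no value. (Note: only on the real line is cos bounded by [−1, 1].)

Omitted value: no value.


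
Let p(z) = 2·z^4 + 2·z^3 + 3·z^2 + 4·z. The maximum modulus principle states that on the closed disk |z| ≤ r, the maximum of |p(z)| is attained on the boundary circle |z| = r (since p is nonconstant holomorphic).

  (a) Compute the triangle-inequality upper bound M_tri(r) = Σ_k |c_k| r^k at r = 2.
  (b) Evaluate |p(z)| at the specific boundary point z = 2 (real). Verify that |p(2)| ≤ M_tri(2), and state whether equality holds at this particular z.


Coefficients: c_0 = 0, c_1 = 4, c_2 = 3, c_3 = 2, c_4 = 2. Radius r = 2.
Part (a). Triangle bound: M_tri(r) = Σ_k |c_k| r^k
  = |0|·2^0 + |4|·2^1 + |3|·2^2 + |2|·2^3 + |2|·2^4
  = 0 + 8 + 12 + 16 + 32 = 68.
This bounds M(r) := max_{|z|=r} |p(z)| from above; equality holds iff all terms c_k z^k can be made to align in phase at a single z on |z|=r.
Part (b). At z = 2 (real, on the circle |z| = r):
  p(2) = (0)·2^0 + (4)·2^1 + (3)·2^2 + (2)·2^3 + (2)·2^4 = 68.
  |p(2)| = 68.
Since all nonzero coefficients share the same sign, |p(2)| = 68 = M_tri(2); the triangle bound is attained at z = 2, so in fact M(r) = 68.

M_tri(2) = 68; |p(2)| = 68; equality at z=2: yes.


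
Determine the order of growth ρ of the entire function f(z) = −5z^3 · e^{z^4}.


M(r) = max_{|z|=r} |-5|·|z|^3·|e^{z^4}| = 5·r^3 · e^{1r^4} (the factors attain their maxima compatibly on |z|=r). Then log M(r) = log 5 + 3·log r + 1r^4, dominated by the last term, so log log M(r) ~ 4·log r. The polynomial factor -5z^3 contributes only a log r term and does not affect the order. ρ = 4.
Therefore ρ = 4.

Order ρ = 4.


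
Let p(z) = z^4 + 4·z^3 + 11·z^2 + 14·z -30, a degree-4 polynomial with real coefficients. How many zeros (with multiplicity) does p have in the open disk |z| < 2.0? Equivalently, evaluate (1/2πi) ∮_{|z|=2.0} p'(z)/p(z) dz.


The zeros of p are: (-1 + 3i), (-1 - 3i), -3, 1.
Their magnitudes are: 3.162, 3.162, 3, 1.
Zeros with |z| < R = 2.0: 1.
Count = 1.
By the argument principle, (1/2πi) ∮_{|z|=R} p'(z)/p(z) dz equals exactly this count.

Number of zeros inside |z| < 2.0: 1.


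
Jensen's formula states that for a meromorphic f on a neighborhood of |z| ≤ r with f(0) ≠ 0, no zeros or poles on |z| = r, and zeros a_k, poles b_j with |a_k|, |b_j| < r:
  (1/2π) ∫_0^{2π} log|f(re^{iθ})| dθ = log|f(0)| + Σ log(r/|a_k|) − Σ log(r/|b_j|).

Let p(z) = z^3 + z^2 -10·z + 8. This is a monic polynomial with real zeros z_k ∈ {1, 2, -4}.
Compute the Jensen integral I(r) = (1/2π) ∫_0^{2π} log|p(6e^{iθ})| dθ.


Zeros: -4, 1, 2; r = 6.
Inside |z| < r: -4, 1, 2. Outside (|z| ≥ r): ∅.
p(0) = 8, so log|p(0)| = log(8) = 2.0794.
Apply Jensen: I(r) = log|p(0)| + Σ_k log(r/|z_k|), summed over zeros inside |z| < r.
  log(r/|z_k|) for z_k = 1: log(6/1) = 1.7918
  log(r/|z_k|) for z_k = 2: log(6/2) = 1.0986
  log(r/|z_k|) for z_k = -4: log(6/4) = 0.4055
Sum over inside zeros: 3.2958.
I(r) = log|p(0)| + (inside sum) = 2.0794 + 3.2958 = 5.3753.
Closed form (all zeros inside, monic): I(r) = n·log(r) = 3·log(6) = 5.3753. ✓

I(r) ≈ 5.3753.


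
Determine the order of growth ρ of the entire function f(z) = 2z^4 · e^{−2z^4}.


M(r) = max_{|z|=r} |2|·|z|^4·|e^{−2z^4}| = 2·r^4 · e^{2r^4} (the factors attain their maxima compatibly on |z|=r). Then log M(r) = log 2 + 4·log r + 2r^4, dominated by the last term, so log log M(r) ~ 4·log r. The polynomial factor 2z^4 contributes only a log r term and does not affect the order. ρ = 4.
Therefore ρ = 4.

Order ρ = 4.


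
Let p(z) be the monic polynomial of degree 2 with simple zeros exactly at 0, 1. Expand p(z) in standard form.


The polynomial is p(z) = ∏_{α ∈ S} (z − α), where S = {0, 1}.
Expanding the product yields: p(z) = z^2 -z.
The resulting polynomial has degree 2 and real coefficients as required.

p(z) = z^2 -z.


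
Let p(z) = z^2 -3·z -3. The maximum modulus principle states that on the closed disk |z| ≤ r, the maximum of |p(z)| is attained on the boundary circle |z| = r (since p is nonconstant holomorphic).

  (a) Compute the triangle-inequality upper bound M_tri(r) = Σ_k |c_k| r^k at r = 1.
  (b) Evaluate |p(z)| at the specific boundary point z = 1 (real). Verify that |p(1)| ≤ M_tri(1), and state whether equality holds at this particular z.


Coefficients: c_0 = -3, c_1 = -3, c_2 = 1. Radius r = 1.
Part (a). Triangle bound: M_tri(r) = Σ_k |c_k| r^k
  = |-3|·1^0 + |-3|·1^1 + |1|·1^2
  = 3 + 3 + 1 = 7.
This bounds M(r) := max_{|z|=r} |p(z)| from above; equality holds iff all terms c_k z^k can be made to align in phase at a single z on |z|=r.
Part (b). At z = 1 (real, on the circle |z| = r):
  p(1) = (-3)·1^0 + (-3)·1^1 + (1)·1^2 = -5.
  |p(1)| = 5.
Check: |p(1)| = 5 ≤ 7 = M_tri(1). ✓ Equality does not hold at z = 1 (the coefficients have mixed signs, so the terms do not all align in phase there).

M_tri(1) = 7; |p(1)| = 5; equality at z=1: no.


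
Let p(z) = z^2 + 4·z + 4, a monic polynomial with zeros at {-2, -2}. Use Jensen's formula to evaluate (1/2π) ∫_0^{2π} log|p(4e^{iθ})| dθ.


Zeros: -2, -2; r = 4.
Inside |z| < r: -2, -2. Outside (|z| ≥ r): ∅.
p(0) = 4, so log|p(0)| = log(4) = 1.3863.
Apply Jensen: I(r) = log|p(0)| + Σ_k log(r/|z_k|), summed over zeros inside |z| < r.
  log(r/|z_k|) for z_k = -2: log(4/2) = 0.6931
  log(r/|z_k|) for z_k = -2: log(4/2) = 0.6931
Sum over inside zeros: 1.3863.
I(r) = log|p(0)| + (inside sum) = 1.3863 + 1.3863 = 2.7726.
Closed form (all zeros inside, monic): I(r) = n·log(r) = 2·log(4) = 2.7726. ✓

I(r) ≈ 2.7726.


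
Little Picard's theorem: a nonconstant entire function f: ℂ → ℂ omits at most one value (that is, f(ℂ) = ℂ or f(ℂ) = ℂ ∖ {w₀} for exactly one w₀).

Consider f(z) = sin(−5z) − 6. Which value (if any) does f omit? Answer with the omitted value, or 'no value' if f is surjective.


Little Picard bounds the complement of f(ℂ) to at most one point.
sin is entire and surjective onto ℂ: for every w ∈ ℂ, sin(ζ) = w has a solution ζ ∈ ℂ (e.g., via the complex inverse arcsin). With ζ = −5z this gives z = ζ/(-5). Then 1·sin(−5z) takes every value in 1·ℂ = ℂ, and adding -6 is a bijection of ℂ. So f is surjective and omits no value. (Note: only on the real line is sin bounded by [−1, 1].)

Omitted value: no value.


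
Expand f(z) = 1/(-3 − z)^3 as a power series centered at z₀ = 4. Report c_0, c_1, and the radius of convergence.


Let w = z − z₀, so z = z₀ + w.
Then -3 − z = -3 − (z₀ + w) = (-3 − z₀) − w = -7 − w.
f(z) = 1/(-7 − w)^3 = (1/(-7)^3) · (1 − w/(-7))^{−3}.
By the binomial series (1−u)^{−3} = Σ_{n≥0} C(n+2, 2) u^n for |u|<1, with u = w/(-7):
  c_n = C(n+2, 2) / (-7)^(n+3).
  c_0 = 1/(-7)^3 = -1/343.
  c_1 = 3/(-7)^4 = 3/2401.
The series is valid for |w/d| < 1, i.e. |z − z₀| < |d|.
Radius of convergence: R = |-3 − z₀| = |-7| = 7 (distance from z₀ to the singularity z = -3).

c_0 = -1/343, c_1 = 3/2401; R = 7.


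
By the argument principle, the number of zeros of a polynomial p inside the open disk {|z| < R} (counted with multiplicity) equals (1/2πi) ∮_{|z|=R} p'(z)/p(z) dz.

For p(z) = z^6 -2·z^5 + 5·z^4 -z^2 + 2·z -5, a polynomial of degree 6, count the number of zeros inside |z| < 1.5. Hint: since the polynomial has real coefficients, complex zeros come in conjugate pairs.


The zeros of p are: (1 + 2i), (1 - 2i), 1, -1, (0 + 1i), (0 - 1i).
Their magnitudes are: 2.236, 2.236, 1, 1, 1, 1.
Zeros with |z| < R = 1.5: 1, -1, (0 + 1i), (0 - 1i).
Count = 4.
By the argument principle, (1/2πi) ∮_{|z|=R} p'(z)/p(z) dz equals exactly this count.

Number of zeros inside |z| < 1.5: 4.


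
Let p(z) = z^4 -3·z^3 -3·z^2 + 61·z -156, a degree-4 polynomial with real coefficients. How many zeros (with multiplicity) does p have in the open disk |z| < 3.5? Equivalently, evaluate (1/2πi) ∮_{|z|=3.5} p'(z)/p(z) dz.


The zeros of p are: 3, -4, (2 + 3i), (2 - 3i).
Their magnitudes are: 3, 4, 3.606, 3.606.
Zeros with |z| < R = 3.5: 3.
Count = 1.
By the argument principle, (1/2πi) ∮_{|z|=R} p'(z)/p(z) dz equals exactly this count.

Number of zeros inside |z| < 3.5: 1.


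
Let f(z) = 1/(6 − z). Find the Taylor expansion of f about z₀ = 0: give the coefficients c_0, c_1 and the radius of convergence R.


Let w = z − z₀, so z = z₀ + w.
Then 6 − z = 6 − (z₀ + w) = (6 − z₀) − w = 6 − w.
f(z) = 1/(6 − w) = (1/(6)) · 1/(1 − w/(6)) = Σ_{n≥0} w^n / (6)^(n+1).
So c_n = 1/(6)^(n+1):
  c_0 = 1/(6)^1 = 1/6.
  c_1 = 1/(6)^2 = 1/36.
The series is valid for |w/d| < 1, i.e. |z − z₀| < |d|.
Radius of convergence: R = |6 − z₀| = |6| = 6 (distance from z₀ to the singularity z = 6).

c_0 = 1/6, c_1 = 1/36; R = 6.


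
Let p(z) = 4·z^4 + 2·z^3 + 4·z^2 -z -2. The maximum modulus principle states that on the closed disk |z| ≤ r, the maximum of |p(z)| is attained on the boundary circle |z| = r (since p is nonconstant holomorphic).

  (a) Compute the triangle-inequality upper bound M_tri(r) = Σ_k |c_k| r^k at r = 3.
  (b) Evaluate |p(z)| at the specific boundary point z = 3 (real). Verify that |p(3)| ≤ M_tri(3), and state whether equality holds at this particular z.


Coefficients: c_0 = -2, c_1 = -1, c_2 = 4, c_3 = 2, c_4 = 4. Radius r = 3.
Part (a). Triangle bound: M_tri(r) = Σ_k |c_k| r^k
  = |-2|·3^0 + |-1|·3^1 + |4|·3^2 + |2|·3^3 + |4|·3^4
  = 2 + 3 + 36 + 54 + 324 = 419.
This bounds M(r) := max_{|z|=r} |p(z)| from above; equality holds iff all terms c_k z^k can be made to align in phase at a single z on |z|=r.
Part (b). At z = 3 (real, on the circle |z| = r):
  p(3) = (-2)·3^0 + (-1)·3^1 + (4)·3^2 + (2)·3^3 + (4)·3^4 = 409.
  |p(3)| = 409.
Check: |p(3)| = 409 ≤ 419 = M_tri(3). ✓ Equality does not hold at z = 3 (the coefficients have mixed signs, so the terms do not all align in phase there).

M_tri(3) = 419; |p(3)| = 409; equality at z=3: no.


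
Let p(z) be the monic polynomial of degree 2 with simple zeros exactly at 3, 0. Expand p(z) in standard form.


The polynomial is p(z) = ∏_{α ∈ S} (z − α), where S = {3, 0}.
Expanding the product yields: p(z) = z^2 -3·z.
The resulting polynomial has degree 2 and real coefficients as required.

p(z) = z^2 -3·z.


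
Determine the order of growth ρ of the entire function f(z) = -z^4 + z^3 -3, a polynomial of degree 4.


|f(z)| ≤ Σ|c_k|·r^k = O(r^4) as r → ∞. Polynomial growth is O(e^{r^ε}) for every ε > 0 (since r^4/e^{r^ε} → 0), so ρ ≤ ε for all ε > 0, i.e. ρ = 0. Every nonconstant polynomial has order 0.
Therefore ρ = 0.

Order ρ = 0.


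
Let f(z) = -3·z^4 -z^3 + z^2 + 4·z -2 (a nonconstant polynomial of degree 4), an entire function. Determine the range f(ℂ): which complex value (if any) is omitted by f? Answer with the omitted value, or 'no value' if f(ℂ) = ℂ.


Little Picard bounds the complement of f(ℂ) to at most one point.
For every w ∈ ℂ, the equation p(z) − w = 0 is a nonconstant polynomial in z and hence has at least one root by the fundamental theorem of algebra. So p is surjective onto ℂ, omitting no value.

Omitted value: no value.


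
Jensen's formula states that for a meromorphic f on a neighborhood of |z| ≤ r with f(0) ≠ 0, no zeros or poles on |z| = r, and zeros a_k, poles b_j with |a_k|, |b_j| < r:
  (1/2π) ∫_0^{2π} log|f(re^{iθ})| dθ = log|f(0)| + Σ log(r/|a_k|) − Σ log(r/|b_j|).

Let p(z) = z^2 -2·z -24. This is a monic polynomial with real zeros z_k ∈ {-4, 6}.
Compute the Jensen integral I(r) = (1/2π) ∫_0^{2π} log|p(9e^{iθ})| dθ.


Zeros: -4, 6; r = 9.
Inside |z| < r: -4, 6. Outside (|z| ≥ r): ∅.
p(0) = -24, so log|p(0)| = log(24) = 3.1781.
Apply Jensen: I(r) = log|p(0)| + Σ_k log(r/|z_k|), summed over zeros inside |z| < r.
  log(r/|z_k|) for z_k = -4: log(9/4) = 0.8109
  log(r/|z_k|) for z_k = 6: log(9/6) = 0.4055
Sum over inside zeros: 1.2164.
I(r) = log|p(0)| + (inside sum) = 3.1781 + 1.2164 = 4.3944.
Closed form (all zeros inside, monic): I(r) = n·log(r) = 2·log(9) = 4.3944. ✓

I(r) ≈ 4.3944.


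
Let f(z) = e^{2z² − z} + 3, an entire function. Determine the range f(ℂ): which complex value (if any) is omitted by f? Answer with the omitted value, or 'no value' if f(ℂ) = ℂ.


Little Picard bounds the complement of f(ℂ) to at most one point.
The exponent g(z) = 2z² − z is a nonconstant polynomial, hence surjective onto ℂ. So e^{g(z)} takes every value in {e^w : w ∈ ℂ} = ℂ ∖ {0}. Adding 3 shifts the range to ℂ ∖ {3}. f omits exactly 3.

Omitted value: 3.


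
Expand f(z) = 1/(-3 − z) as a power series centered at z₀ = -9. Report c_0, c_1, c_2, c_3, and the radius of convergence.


Let w = z − z₀, so z = z₀ + w.
Then -3 − z = -3 − (z₀ + w) = (-3 − z₀) − w = 6 − w.
f(z) = 1/(6 − w) = (1/(6)) · 1/(1 − w/(6)) = Σ_{n≥0} w^n / (6)^(n+1).
So c_n = 1/(6)^(n+1):
  c_0 = 1/(6)^1 = 1/6.
  c_1 = 1/(6)^2 = 1/36.
  c_2 = 1/(6)^3 = 1/216.
  c_3 = 1/(6)^4 = 1/1296.
The series is valid for |w/d| < 1, i.e. |z − z₀| < |d|.
Radius of convergence: R = |-3 − z₀| = |6| = 6 (distance from z₀ to the singularity z = -3).

c_0 = 1/6, c_1 = 1/36, c_2 = 1/216, c_3 = 1/1296; R = 6.


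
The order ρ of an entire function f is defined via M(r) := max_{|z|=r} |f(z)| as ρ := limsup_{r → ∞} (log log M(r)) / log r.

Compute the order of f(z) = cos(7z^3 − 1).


Write cos(w) = (e^{iw} ± e^{−iw})/(2 or 2i), so |cos(w)| ≤ e^{|w|}. With w = 7z^3 − 1, |w| ≤ 7r^3 + 1 on |z|=r, giving M(r) ≤ e^{7r^3 + 1} and ρ ≤ 3. For the lower bound, choose z on |z|=r with 7z^3 purely imaginary of modulus 7r^3; then |cos(7z^3 − 1)| grows like e^{7r^3}/2, so ρ ≥ 3. Hence ρ = 3.
Therefore ρ = 3.

Order ρ = 3.


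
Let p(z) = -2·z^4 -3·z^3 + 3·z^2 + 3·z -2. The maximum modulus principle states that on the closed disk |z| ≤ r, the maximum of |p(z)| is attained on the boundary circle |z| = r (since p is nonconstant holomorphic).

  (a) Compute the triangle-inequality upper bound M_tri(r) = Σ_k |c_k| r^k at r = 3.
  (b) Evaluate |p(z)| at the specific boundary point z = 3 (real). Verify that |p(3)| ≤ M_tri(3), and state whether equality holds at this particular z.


Coefficients: c_0 = -2, c_1 = 3, c_2 = 3, c_3 = -3, c_4 = -2. Radius r = 3.
Part (a). Triangle bound: M_tri(r) = Σ_k |c_k| r^k
  = |-2|·3^0 + |3|·3^1 + |3|·3^2 + |-3|·3^3 + |-2|·3^4
  = 2 + 9 + 27 + 81 + 162 = 281.
This bounds M(r) := max_{|z|=r} |p(z)| from above; equality holds iff all terms c_k z^k can be made to align in phase at a single z on |z|=r.
Part (b). At z = 3 (real, on the circle |z| = r):
  p(3) = (-2)·3^0 + (3)·3^1 + (3)·3^2 + (-3)·3^3 + (-2)·3^4 = -209.
  |p(3)| = 209.
Check: |p(3)| = 209 ≤ 281 = M_tri(3). ✓ Equality does not hold at z = 3 (the coefficients have mixed signs, so the terms do not all align in phase there).

M_tri(3) = 281; |p(3)| = 209; equality at z=3: no.


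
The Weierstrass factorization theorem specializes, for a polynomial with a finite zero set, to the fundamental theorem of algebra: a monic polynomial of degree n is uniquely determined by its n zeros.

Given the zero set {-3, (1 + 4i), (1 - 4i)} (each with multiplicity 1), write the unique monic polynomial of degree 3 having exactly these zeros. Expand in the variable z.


The polynomial is p(z) = ∏_{α ∈ S} (z − α), where S = {-3, (1 + 4i), (1 - 4i)}.
Expanding the product yields: p(z) = z^3 + z^2 + 11·z + 51.
Note conjugate pairs combine to real quadratics: (z − (1+4i))(z − (1−4i)) = z² − 2z + 17.
The resulting polynomial has degree 3 and real coefficients as required.

p(z) = z^3 + z^2 + 11·z + 51.


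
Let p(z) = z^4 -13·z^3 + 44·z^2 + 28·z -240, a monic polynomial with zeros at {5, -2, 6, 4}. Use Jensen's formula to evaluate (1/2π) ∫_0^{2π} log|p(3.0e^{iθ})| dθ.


Zeros: -2, 4, 5, 6; r = 3.0.
Inside |z| < r: -2. Outside (|z| ≥ r): 4, 5, 6.
p(0) = -240, so log|p(0)| = log(240) = 5.4806.
Apply Jensen: I(r) = log|p(0)| + Σ_k log(r/|z_k|), summed over zeros inside |z| < r.
  log(r/|z_k|) for z_k = -2: log(3.0/2) = 0.4055
  Outside zeros (4, 5, 6) contribute nothing to the Jensen sum.
Sum over inside zeros: 0.4055.
I(r) = log|p(0)| + (inside sum) = 5.4806 + 0.4055 = 5.8861.
Note: since some zeros are outside |z| ≤ r, the simplified n·log(r) form does NOT apply — only the inside zeros contribute.

I(r) ≈ 5.8861.


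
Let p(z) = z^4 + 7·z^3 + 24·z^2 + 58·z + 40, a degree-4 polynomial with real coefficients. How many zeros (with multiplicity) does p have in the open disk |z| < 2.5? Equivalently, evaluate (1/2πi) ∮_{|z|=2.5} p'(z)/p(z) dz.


The zeros of p are: (-1 + 3i), (-1 - 3i), -1, -4.
Their magnitudes are: 3.162, 3.162, 1, 4.
Zeros with |z| < R = 2.5: -1.
Count = 1.
By the argument principle, (1/2πi) ∮_{|z|=R} p'(z)/p(z) dz equals exactly this count.

Number of zeros inside |z| < 2.5: 1.


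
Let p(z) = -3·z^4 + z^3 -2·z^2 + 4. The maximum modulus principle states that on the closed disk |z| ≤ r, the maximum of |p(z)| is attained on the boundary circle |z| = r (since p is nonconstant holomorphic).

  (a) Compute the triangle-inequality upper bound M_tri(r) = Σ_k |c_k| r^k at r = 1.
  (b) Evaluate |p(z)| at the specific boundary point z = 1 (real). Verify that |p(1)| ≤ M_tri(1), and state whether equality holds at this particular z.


Coefficients: c_0 = 4, c_1 = 0, c_2 = -2, c_3 = 1, c_4 = -3. Radius r = 1.
Part (a). Triangle bound: M_tri(r) = Σ_k |c_k| r^k
  = |4|·1^0 + |0|·1^1 + |-2|·1^2 + |1|·1^3 + |-3|·1^4
  = 4 + 0 + 2 + 1 + 3 = 10.
This bounds M(r) := max_{|z|=r} |p(z)| from above; equality holds iff all terms c_k z^k can be made to align in phase at a single z on |z|=r.
Part (b). At z = 1 (real, on the circle |z| = r):
  p(1) = (4)·1^0 + (0)·1^1 + (-2)·1^2 + (1)·1^3 + (-3)·1^4 = 0.
  |p(1)| = 0.
Check: |p(1)| = 0 ≤ 10 = M_tri(1). ✓ Equality does not hold at z = 1 (the coefficients have mixed signs, so the terms do not all align in phase there).

M_tri(1) = 10; |p(1)| = 0; equality at z=1: no.


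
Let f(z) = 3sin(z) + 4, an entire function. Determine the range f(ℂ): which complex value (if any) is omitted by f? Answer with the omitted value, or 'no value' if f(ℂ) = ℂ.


Little Picard bounds the complement of f(ℂ) to at most one point.
sin is entire and surjective onto ℂ: for every w ∈ ℂ, sin(ζ) = w has a solution ζ ∈ ℂ (e.g., via the complex inverse arcsin). With ζ = z this gives z = ζ/(1). Then 3·sin(z) takes every value in 3·ℂ = ℂ, and adding 4 is a bijection of ℂ. So f is surjective and omits no value. (Note: only on the real line is sin bounded by [−1, 1].)

Omitted value: no value.


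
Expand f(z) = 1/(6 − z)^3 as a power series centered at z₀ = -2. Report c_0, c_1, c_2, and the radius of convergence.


Let w = z − z₀, so z = z₀ + w.
Then 6 − z = 6 − (z₀ + w) = (6 − z₀) − w = 8 − w.
f(z) = 1/(8 − w)^3 = (1/(8)^3) · (1 − w/(8))^{−3}.
By the binomial series (1−u)^{−3} = Σ_{n≥0} C(n+2, 2) u^n for |u|<1, with u = w/(8):
  c_n = C(n+2, 2) / (8)^(n+3).
  c_0 = 1/(8)^3 = 1/512.
  c_1 = 3/(8)^4 = 3/4096.
  c_2 = 6/(8)^5 = 3/16384.
The series is valid for |w/d| < 1, i.e. |z − z₀| < |d|.
Radius of convergence: R = |6 − z₀| = |8| = 8 (distance from z₀ to the singularity z = 6).

c_0 = 1/512, c_1 = 3/4096, c_2 = 3/16384; R = 8.


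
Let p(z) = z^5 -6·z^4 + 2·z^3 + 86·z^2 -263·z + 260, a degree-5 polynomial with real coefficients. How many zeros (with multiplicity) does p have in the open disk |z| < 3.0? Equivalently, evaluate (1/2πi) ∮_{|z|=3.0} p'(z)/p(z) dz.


The zeros of p are: -4, (2 + 1i), (2 - 1i), (3 + 2i), (3 - 2i).
Their magnitudes are: 4, 2.236, 2.236, 3.606, 3.606.
Zeros with |z| < R = 3.0: (2 + 1i), (2 - 1i).
Count = 2.
By the argument principle, (1/2πi) ∮_{|z|=R} p'(z)/p(z) dz equals exactly this count.

Number of zeros inside |z| < 3.0: 2.


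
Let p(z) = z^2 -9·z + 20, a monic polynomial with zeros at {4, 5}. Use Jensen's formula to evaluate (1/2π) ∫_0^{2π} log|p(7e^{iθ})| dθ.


Zeros: 4, 5; r = 7.
Inside |z| < r: 4, 5. Outside (|z| ≥ r): ∅.
p(0) = 20, so log|p(0)| = log(20) = 2.9957.
Apply Jensen: I(r) = log|p(0)| + Σ_k log(r/|z_k|), summed over zeros inside |z| < r.
  log(r/|z_k|) for z_k = 4: log(7/4) = 0.5596
  log(r/|z_k|) for z_k = 5: log(7/5) = 0.3365
Sum over inside zeros: 0.8961.
I(r) = log|p(0)| + (inside sum) = 2.9957 + 0.8961 = 3.8918.
Closed form (all zeros inside, monic): I(r) = n·log(r) = 2·log(7) = 3.8918. ✓

I(r) ≈ 3.8918.


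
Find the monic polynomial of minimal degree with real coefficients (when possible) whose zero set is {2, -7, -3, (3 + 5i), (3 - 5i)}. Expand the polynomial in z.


The polynomial is p(z) = ∏_{α ∈ S} (z − α), where S = {2, -7, -3, (3 + 5i), (3 - 5i)}.
Expanding the product yields: p(z) = z^5 + 2·z^4 -13·z^3 + 224·z^2 + 286·z -1428.
Note conjugate pairs combine to real quadratics: (z − (3+5i))(z − (3−5i)) = z² − 6z + 34.
The resulting polynomial has degree 5 and real coefficients as required.

p(z) = z^5 + 2·z^4 -13·z^3 + 224·z^2 + 286·z -1428.


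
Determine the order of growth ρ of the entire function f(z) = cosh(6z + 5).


cosh(w) is a linear combination of e^{iw} and e^{−iw} (or e^w, e^{−w} in the hyperbolic case), so |cosh(w)| ≤ e^{|w|}. With w = 6z + 5, |w| ≤ 6|z| + 5 = 6r + 5 on |z| = r, giving M(r) ≤ e^{6r + 5}, so ρ ≤ 1. On a suitable ray (z = it for sin/cos; z = t for sinh/cosh, t real → ∞), |cosh(6z + 5)| grows like e^{6|t|}/2, so ρ ≥ 1. Hence ρ = 1.
Therefore ρ = 1.

Order ρ = 1.


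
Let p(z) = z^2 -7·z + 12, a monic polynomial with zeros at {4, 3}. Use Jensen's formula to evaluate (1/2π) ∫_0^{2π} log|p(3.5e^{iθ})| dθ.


Zeros: 3, 4; r = 3.5.
Inside |z| < r: 3. Outside (|z| ≥ r): 4.
p(0) = 12, so log|p(0)| = log(12) = 2.4849.
Apply Jensen: I(r) = log|p(0)| + Σ_k log(r/|z_k|), summed over zeros inside |z| < r.
  log(r/|z_k|) for z_k = 3: log(3.5/3) = 0.1542
  Outside zeros (4) contribute nothing to the Jensen sum.
Sum over inside zeros: 0.1542.
I(r) = log|p(0)| + (inside sum) = 2.4849 + 0.1542 = 2.6391.
Note: since some zeros are outside |z| ≤ r, the simplified n·log(r) form does NOT apply — only the inside zeros contribute.

I(r) ≈ 2.6391.


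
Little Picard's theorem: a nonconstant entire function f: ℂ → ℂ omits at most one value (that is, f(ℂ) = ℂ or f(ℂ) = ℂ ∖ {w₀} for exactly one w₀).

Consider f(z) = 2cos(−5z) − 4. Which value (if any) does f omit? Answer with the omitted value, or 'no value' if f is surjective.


Little Picard bounds the complement of f(ℂ) to at most one point.
cos is entire and surjective onto ℂ: for every w ∈ ℂ, cos(ζ) = w has a solution ζ ∈ ℂ (e.g., via the complex inverse arccos). With ζ = −5z this gives z = ζ/(-5). Then 2·cos(−5z) takes every value in 2·ℂ = ℂ, and adding -4 is a bijection of ℂ. So f is surjective and omits no value. (Note: only on the real line is cos bounded by [−1, 1].)

Omitted value: no value.


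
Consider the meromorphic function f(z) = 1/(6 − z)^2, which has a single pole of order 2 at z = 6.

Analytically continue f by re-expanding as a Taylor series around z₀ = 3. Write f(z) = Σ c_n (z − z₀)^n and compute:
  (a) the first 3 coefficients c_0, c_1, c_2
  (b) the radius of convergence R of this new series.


Let w = z − z₀, so z = z₀ + w.
Then 6 − z = 6 − (z₀ + w) = (6 − z₀) − w = 3 − w.
f(z) = 1/(3 − w)^2 = (1/(3)^2) · (1 − w/(3))^{−2}.
By the binomial series (1−u)^{−2} = Σ_{n≥0} C(n+1, 1) u^n for |u|<1, with u = w/(3):
  c_n = C(n+1, 1) / (3)^(n+2).
  c_0 = 1/(3)^2 = 1/9.
  c_1 = 2/(3)^3 = 2/27.
  c_2 = 3/(3)^4 = 1/27.
The series is valid for |w/d| < 1, i.e. |z − z₀| < |d|.
Radius of convergence: R = |6 − z₀| = |3| = 3 (distance from z₀ to the singularity z = 6).

c_0 = 1/9, c_1 = 2/27, c_2 = 1/27; R = 3.
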